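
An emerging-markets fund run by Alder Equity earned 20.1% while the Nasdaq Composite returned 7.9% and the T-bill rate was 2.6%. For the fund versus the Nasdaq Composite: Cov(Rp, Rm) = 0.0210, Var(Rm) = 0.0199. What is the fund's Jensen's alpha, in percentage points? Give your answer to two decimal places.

β = Cov / Var = 0.0210 / 0.0199 = 1.0553
E[R] = Rf + β(Rm − Rf) = 2.6% + 1.0553 × (7.9% − 2.6%) = 8.1931%
α = Rp − E[R] = 20.1% − 8.1931% = 11.9069

11.91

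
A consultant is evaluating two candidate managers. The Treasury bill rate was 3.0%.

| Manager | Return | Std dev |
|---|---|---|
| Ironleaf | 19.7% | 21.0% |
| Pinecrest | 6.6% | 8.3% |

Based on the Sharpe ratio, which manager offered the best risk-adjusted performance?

Ironleaf

Ironleaf: Sharpe ratio = (19.7% − 3.0%) / 21.0% = 0.795
Pinecrest: Sharpe ratio = (6.6% − 3.0%) / 8.3% = 0.434
Highest: Ironleaf (0.795).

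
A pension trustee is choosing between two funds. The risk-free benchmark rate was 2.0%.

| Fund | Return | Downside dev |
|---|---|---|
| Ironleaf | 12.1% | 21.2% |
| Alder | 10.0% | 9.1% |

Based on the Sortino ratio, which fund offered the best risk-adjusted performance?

Ironleaf: Sortino ratio = (12.1% − 2.0%) / 21.2% = 0.476
Alder: Sortino ratio = (10.0% − 2.0%) / 9.1% = 0.879
Highest: Alder (0.879).

Alder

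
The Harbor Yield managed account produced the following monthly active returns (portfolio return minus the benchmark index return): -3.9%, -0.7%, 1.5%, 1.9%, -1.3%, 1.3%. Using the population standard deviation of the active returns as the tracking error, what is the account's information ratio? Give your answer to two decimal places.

r̄ = (-3.9 − 0.7 + 1.5 + 1.9 − 1.3 + 1.3) / 6 = -1.20 / 6 = -0.2000%
Σ(r − r̄)² = (-3.9 − (-0.2000))² + (-0.7 − (-0.2000))² + … = 24.7000
population σ = √(24.7000 / 6) = √4.1167 = 2.0290%
IR = r̄ / tracking error = -0.2000 / 2.0290 = -0.0986

-0.10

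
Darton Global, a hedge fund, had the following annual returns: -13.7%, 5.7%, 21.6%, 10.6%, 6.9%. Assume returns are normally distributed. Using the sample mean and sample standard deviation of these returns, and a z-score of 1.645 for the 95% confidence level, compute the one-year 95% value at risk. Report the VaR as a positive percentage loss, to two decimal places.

14.80

r̄ = (-13.7 + 5.7 + 21.6 + 10.6 + 6.9) / 5 = 31.10 / 5 = 6.2200%
Σ(r − r̄)² = (-13.7 − 6.2200)² + (5.7 − 6.2200)² + … = 653.2680
sample σ = √(653.2680 / 4) = √163.3170 = 12.7796%
VaR = −(r̄ − z·σ) = −(6.2200 − 1.645 × 12.7796) = −(-14.8024) = 14.8024%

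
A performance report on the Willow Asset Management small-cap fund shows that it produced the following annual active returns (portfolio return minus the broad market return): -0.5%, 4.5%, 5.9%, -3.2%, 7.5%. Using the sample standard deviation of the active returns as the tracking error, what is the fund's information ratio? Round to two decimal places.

0.63

Mean return r̄ = 14.20 / 5 = 2.8400%
Sample σ = √[Σ(r − r̄)² / 4] = √[81.4720 / 4] = √20.3680 = 4.5131%
IR = r̄ / tracking error = 2.8400 / 4.5131 = 0.6293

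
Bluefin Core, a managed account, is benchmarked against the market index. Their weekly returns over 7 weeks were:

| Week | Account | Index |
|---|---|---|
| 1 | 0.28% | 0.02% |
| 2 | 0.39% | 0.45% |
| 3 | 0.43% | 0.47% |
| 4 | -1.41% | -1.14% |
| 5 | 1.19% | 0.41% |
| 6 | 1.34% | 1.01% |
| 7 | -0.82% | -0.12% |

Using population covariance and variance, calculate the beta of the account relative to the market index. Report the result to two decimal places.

r̄p = 0.2000%,  r̄m = 0.1571%
Cov = Σ(rp − r̄p)(rm − r̄m) / 7 = 0.5300
Var(rm) = Σ(rm − r̄m)² / 7 = 0.3933
β = Cov / Var = 0.5300 / 0.3933 = 1.3476

1.35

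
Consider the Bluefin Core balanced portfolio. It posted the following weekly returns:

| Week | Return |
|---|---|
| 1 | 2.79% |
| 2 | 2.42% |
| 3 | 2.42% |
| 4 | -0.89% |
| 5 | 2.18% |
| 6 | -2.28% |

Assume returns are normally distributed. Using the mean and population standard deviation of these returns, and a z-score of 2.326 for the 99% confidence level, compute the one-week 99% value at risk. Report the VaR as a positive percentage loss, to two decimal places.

Mean return μ = 6.640 / 6 = 1.1067%
Population std dev = √[22.8915 / 6] = 1.9533%
VaR = −(μ − z·σ) = −(1.1067 − 2.326 × 1.9533) = −(-3.4367) = 3.4367%

3.44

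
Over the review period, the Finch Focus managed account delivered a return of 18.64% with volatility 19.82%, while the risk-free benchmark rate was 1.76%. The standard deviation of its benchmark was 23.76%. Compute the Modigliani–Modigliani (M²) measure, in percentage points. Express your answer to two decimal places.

22.00

Sharpe = (Rp − Rf) / σp = (18.64% − 1.76%) / 19.82% = 0.8517
M² = Rf + Sharpe × σm = 1.76% + 0.8517 × 23.76% = 21.9964%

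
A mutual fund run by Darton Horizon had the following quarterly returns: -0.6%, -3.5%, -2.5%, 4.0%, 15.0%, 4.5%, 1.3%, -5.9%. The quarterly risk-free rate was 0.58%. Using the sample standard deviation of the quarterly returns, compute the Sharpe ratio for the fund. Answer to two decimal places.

r̄ = (-0.6 − 3.5 − 2.5 + 4 + 15 + 4.5 + 1.3 − 5.9) / 8 = 1.5375%
Sample std dev = √[297.6988 / 7] = 6.5214%
Sharpe = (r̄ − rf) / σ = (1.5375 − 0.58) / 6.5214 = 0.9575 / 6.5214 = 0.1468

0.15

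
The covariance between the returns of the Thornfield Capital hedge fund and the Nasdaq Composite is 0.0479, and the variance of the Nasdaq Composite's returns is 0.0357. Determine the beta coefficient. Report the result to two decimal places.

β = Cov(Rp, Rm) / Var(Rm) = 0.0479 / 0.0357 = 1.3417

1.34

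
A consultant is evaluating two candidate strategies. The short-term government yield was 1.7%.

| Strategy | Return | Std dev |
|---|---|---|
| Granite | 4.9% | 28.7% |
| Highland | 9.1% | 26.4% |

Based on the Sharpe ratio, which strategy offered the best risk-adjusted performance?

Highland

Granite: Sharpe ratio = (4.9% − 1.7%) / 28.7% = 0.111
Highland: Sharpe ratio = (9.1% − 1.7%) / 26.4% = 0.280
Highest: Highland (0.280).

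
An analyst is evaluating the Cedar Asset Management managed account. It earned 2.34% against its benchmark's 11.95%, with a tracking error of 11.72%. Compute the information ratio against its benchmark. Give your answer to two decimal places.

-0.82

IR = (Rp − Rb) / TE = (2.34% − 11.95%) / 11.72% = -9.61% / 11.72% = -0.8200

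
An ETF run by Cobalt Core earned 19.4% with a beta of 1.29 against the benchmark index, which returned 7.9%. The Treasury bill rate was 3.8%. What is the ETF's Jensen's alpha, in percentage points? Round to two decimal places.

10.31

CAPM expected return = Rf + β(Rm − Rf) = 3.8% + 1.29 × (7.9% − 3.8%) = 3.8 + 1.29 × 4.10 = 9.0890%
Jensen's α = Rp − E[R] = 19.4% − 9.0890% = 10.3110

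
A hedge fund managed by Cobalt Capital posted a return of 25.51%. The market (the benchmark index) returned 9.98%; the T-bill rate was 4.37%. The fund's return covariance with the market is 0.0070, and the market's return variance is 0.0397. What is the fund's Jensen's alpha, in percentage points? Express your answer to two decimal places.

20.15

β = Cov / Var = 0.0070 / 0.0397 = 0.1763
E[R] = Rf + β(Rm − Rf) = 4.37% + 0.1763 × (9.98% − 4.37%) = 5.3590%
α = Rp − E[R] = 25.51% − 5.3590% = 20.1510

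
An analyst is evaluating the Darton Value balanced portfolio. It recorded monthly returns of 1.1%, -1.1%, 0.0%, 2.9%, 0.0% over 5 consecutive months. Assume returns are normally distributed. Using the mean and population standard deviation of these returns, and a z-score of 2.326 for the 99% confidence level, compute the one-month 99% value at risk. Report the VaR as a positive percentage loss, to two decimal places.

2.57

Mean return r̄ = 2.90 / 5 = 0.5800%
Population std dev = √[9.1480 / 5] = 1.3526%
VaR = −(r̄ − z·σ) = −(0.5800 − 2.326 × 1.3526) = −(-2.5661) = 2.5661%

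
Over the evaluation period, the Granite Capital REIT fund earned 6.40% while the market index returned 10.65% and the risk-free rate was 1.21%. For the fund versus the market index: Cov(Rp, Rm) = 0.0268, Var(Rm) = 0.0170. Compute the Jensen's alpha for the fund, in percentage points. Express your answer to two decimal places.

-9.69

β = Cov / Var = 0.0268 / 0.0170 = 1.5765
E[R] = Rf + β(Rm − Rf) = 1.21% + 1.5765 × (10.65% − 1.21%) = 16.0922%
α = Rp − E[R] = 6.40% − 16.0922% = -9.6922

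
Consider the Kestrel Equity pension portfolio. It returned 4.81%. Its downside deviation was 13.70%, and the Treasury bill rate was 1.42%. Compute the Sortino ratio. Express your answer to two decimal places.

0.25

Sortino = (Rp − Rf) / σd = (4.81% − 1.42%) / 13.70% = 3.39% / 13.70% = 0.2474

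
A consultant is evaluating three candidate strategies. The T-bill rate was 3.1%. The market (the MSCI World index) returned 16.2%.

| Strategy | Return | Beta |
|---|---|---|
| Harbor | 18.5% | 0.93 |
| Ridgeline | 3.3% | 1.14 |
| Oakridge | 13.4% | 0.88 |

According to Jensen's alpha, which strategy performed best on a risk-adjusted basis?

Harbor: α = 18.5% − [3.1% + 0.93 × (16.2% − 3.1%)] = 3.217
Ridgeline: α = 3.3% − [3.1% + 1.14 × (16.2% − 3.1%)] = -14.734
Oakridge: α = 13.4% − [3.1% + 0.88 × (16.2% − 3.1%)] = -1.228
Highest: Harbor (3.217).

Harbor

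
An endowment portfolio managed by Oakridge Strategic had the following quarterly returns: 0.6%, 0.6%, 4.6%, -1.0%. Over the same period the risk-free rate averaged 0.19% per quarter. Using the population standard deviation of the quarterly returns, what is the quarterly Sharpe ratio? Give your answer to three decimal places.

Mean return r̄ = 4.80 / 4 = 1.2000%
Σ(r − r̄)² = 17.1200; population σ = √(17.1200/4) = 2.0688%
Sharpe = (r̄ − rf) / σ = (1.2000 − 0.19) / 2.0688 = 1.0100 / 2.0688 = 0.4882

0.488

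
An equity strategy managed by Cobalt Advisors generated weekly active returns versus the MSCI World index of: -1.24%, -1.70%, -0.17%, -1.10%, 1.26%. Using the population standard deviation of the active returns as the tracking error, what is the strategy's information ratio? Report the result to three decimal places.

Mean return μ = -2.950 / 5 = -0.5900%
Population std dev = √[5.5136 / 5] = 1.0501%
IR = μ / tracking error = -0.5900 / 1.0501 = -0.5619

-0.562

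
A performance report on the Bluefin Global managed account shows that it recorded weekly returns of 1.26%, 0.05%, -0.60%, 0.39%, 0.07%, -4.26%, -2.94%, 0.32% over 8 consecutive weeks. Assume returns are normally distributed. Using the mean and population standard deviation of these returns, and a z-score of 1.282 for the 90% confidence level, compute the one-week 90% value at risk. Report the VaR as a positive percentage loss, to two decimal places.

Mean return r̄ = -5.710 / 8 = -0.7138%
Population std dev = √[24.9252 / 8] = 1.7651%
VaR = −(r̄ − z·σ) = −(-0.7138 − 1.282 × 1.7651) = −(-2.9767) = 2.9767%

2.98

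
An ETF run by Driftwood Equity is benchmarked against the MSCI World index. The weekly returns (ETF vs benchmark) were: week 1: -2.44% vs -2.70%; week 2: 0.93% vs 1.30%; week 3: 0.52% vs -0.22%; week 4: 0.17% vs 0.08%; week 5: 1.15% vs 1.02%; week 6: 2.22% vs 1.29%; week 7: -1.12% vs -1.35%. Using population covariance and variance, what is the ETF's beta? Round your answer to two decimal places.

0.99

r̄p = 0.2043%,  r̄m = -0.0829%
Cov = Σ(rp − r̄p)(rm − r̄m) / 7 = 1.9091
Var(rm) = Σ(rm − r̄m)² / 7 = 1.9305
β = Cov / Var = 1.9091 / 1.9305 = 0.9889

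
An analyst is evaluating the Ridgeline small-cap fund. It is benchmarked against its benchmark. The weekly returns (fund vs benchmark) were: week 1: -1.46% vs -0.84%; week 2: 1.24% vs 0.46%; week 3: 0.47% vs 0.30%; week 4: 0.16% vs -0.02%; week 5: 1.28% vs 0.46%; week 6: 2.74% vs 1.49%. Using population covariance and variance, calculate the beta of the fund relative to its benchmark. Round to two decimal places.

r̄p = 0.7383%,  r̄m = 0.3083%
Cov = Σ(rp − r̄p)(rm − r̄m) / 6 = 0.8733
Var(rm) = Σ(rm − r̄m)² / 6 = 0.4781
β = Cov / Var = 0.8733 / 0.4781 = 1.8266

1.83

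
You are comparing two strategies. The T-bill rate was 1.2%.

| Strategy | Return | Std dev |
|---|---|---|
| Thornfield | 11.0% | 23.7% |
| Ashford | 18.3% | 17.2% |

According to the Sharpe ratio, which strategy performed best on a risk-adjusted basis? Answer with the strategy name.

Ashford

Thornfield: Sharpe ratio = (11.0% − 1.2%) / 23.7% = 0.414
Ashford: Sharpe ratio = (18.3% − 1.2%) / 17.2% = 0.994
Highest: Ashford (0.994).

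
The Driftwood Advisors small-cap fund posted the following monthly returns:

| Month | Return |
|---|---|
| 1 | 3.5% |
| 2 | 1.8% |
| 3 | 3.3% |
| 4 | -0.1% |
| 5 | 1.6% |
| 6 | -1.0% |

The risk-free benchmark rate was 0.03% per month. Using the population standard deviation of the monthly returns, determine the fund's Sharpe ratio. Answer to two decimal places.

μ = (3.5 + 1.8 + 3.3 − 0.1 + 1.6 − 1) / 6 = 9.10 / 6 = 1.5167%
Population σ = √[Σ(r − μ)² / 6] = √[16.1483 / 6] = √2.6914 = 1.6405%
Sharpe = (μ − rf) / σ = (1.5167 − 0.03) / 1.6405 = 1.4867 / 1.6405 = 0.9062

0.91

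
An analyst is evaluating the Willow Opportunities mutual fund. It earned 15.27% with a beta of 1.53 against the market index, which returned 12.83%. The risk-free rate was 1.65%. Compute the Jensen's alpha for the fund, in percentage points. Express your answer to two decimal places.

CAPM expected return = Rf + β(Rm − Rf) = 1.65% + 1.53 × (12.83% − 1.65%) = 1.65 + 1.53 × 11.18 = 18.7554%
Jensen's α = Rp − E[R] = 15.27% − 18.7554% = -3.4854

-3.49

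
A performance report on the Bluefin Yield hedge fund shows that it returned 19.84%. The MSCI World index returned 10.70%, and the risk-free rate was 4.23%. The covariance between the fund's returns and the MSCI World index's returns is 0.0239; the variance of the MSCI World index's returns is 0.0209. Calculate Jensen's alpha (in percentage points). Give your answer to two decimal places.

8.21

β = Cov / Var = 0.0239 / 0.0209 = 1.1435
E[R] = Rf + β(Rm − Rf) = 4.23% + 1.1435 × (10.70% − 4.23%) = 11.6284%
α = Rp − E[R] = 19.84% − 11.6284% = 8.2116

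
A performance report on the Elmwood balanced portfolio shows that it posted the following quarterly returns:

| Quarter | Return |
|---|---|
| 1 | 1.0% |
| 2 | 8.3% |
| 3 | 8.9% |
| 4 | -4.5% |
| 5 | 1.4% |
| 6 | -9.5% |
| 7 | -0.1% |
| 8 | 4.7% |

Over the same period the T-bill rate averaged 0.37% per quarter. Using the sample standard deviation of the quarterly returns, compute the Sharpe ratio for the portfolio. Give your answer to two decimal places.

Mean return r̄ = 10.20 / 8 = 1.2750%
Σ(r − r̄)² = (1 − 1.2750)² + (8.3 − 1.2750)² + … = 270.6550
σ = √[270.6550 / 7] = 6.2181%
Sharpe = (r̄ − rf) / σ = (1.2750 − 0.37) / 6.2181 = 0.9050 / 6.2181 = 0.1455

0.15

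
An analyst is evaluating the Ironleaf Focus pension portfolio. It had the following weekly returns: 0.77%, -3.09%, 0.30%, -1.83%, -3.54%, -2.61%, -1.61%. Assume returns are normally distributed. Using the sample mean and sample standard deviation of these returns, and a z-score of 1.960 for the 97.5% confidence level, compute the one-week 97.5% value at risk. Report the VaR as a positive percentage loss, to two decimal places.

4.89

Mean return μ = -11.610 / 7 = -1.6586%
Σ(r − μ)² = (0.77 − (-1.6586))² + (-3.09 − (-1.6586))² + (0.3 − (-1.6586))² + … = 16.2597
sample σ = √(16.2597 / 6) = √2.7100 = 1.6462%
VaR = −(μ − z·σ) = −(-1.6586 − 1.960 × 1.6462) = −(-4.8852) = 4.8852%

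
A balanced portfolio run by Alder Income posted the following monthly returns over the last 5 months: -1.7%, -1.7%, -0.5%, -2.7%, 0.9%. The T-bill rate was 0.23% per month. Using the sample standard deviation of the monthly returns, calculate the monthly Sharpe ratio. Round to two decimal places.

-0.99

μ = (-1.7 − 1.7 − 0.5 − 2.7 + 0.9) / 5 = -5.70 / 5 = -1.1400%
Σ(r − μ)² = 7.6320; sample σ = √(7.6320/4) = 1.3813%
Sharpe = (μ − rf) / σ = (-1.1400 − 0.23) / 1.3813 = -1.3700 / 1.3813 = -0.9918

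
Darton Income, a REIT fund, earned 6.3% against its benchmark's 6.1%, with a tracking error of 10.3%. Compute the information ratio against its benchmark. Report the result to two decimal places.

IR = (Rp − Rb) / TE = (6.3% − 6.1%) / 10.3% = 0.20% / 10.3% = 0.0194

0.02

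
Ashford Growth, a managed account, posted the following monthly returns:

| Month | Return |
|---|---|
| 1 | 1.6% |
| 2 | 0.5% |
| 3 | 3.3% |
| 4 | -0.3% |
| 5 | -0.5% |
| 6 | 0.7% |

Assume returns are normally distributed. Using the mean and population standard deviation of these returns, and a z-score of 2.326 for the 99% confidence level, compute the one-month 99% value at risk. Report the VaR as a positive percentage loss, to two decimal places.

2.10

μ = (1.6 + 0.5 + 3.3 − 0.3 − 0.5 + 0.7) / 6 = 5.30 / 6 = 0.8833%
Population std dev = √[9.8483 / 6] = 1.2812%
VaR = −(μ − z·σ) = −(0.8833 − 2.326 × 1.2812) = −(-2.0968) = 2.0968%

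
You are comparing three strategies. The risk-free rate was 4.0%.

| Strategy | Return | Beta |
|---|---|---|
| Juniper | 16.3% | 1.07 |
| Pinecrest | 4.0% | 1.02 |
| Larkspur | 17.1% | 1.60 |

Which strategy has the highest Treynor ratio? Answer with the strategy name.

Juniper: Treynor = (16.3% − 4.0%) / 1.07 = 11.495
Pinecrest: Treynor = (4.0% − 4.0%) / 1.02 = 0.000
Larkspur: Treynor = (17.1% − 4.0%) / 1.60 = 8.188
Highest: Juniper (11.495).

Juniper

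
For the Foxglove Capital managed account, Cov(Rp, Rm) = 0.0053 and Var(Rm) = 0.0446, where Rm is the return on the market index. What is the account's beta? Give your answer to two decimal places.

0.12

β = Cov(Rp, Rm) / Var(Rm) = 0.0053 / 0.0446 = 0.1188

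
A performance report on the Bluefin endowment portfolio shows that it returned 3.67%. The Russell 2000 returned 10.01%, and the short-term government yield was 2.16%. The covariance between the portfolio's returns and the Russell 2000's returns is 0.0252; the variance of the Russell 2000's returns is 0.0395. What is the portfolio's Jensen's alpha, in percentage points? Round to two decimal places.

β = Cov / Var = 0.0252 / 0.0395 = 0.6380
E[R] = Rf + β(Rm − Rf) = 2.16% + 0.6380 × (10.01% − 2.16%) = 7.1683%
α = Rp − E[R] = 3.67% − 7.1683% = -3.4983

-3.50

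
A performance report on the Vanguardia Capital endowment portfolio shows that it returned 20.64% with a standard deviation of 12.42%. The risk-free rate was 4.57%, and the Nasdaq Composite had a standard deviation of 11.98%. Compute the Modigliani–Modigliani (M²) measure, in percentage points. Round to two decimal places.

20.07

Sharpe = (Rp − Rf) / σp = (20.64% − 4.57%) / 12.42% = 1.2939
M² = Rf + Sharpe × σm = 4.57% + 1.2939 × 11.98% = 20.0709%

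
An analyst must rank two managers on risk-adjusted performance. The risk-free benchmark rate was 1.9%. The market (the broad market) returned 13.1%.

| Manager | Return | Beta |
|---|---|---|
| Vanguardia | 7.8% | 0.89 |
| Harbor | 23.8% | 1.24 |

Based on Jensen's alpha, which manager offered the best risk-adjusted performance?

Harbor

Vanguardia: α = 7.8% − [1.9% + 0.89 × (13.1% − 1.9%)] = -4.068
Harbor: α = 23.8% − [1.9% + 1.24 × (13.1% − 1.9%)] = 8.012
Highest: Harbor (8.012).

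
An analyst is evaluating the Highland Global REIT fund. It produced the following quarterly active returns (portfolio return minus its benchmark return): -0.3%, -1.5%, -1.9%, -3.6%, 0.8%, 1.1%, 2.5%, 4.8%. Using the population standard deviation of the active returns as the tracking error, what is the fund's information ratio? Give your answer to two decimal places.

0.10

Mean return r̄ = 1.90 / 8 = 0.2375%
Σ(r − r̄)² = (-0.3 − 0.2375)² + (-1.5 − 0.2375)² + (-1.9 − 0.2375)² + … = 49.5988
σ = √[49.5988 / 8] = 2.4899%
IR = r̄ / tracking error = 0.2375 / 2.4899 = 0.0954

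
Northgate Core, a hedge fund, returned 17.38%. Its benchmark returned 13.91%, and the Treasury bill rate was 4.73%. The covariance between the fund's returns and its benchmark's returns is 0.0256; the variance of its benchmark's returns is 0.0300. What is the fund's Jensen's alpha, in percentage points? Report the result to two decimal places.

4.82

β = Cov / Var = 0.0256 / 0.0300 = 0.8533
E[R] = Rf + β(Rm − Rf) = 4.73% + 0.8533 × (13.91% − 4.73%) = 12.5633%
α = Rp − E[R] = 17.38% − 12.5633% = 4.8167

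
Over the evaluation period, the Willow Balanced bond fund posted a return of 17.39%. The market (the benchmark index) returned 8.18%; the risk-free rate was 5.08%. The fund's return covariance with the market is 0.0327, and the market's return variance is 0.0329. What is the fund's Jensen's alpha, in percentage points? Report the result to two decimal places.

β = Cov / Var = 0.0327 / 0.0329 = 0.9939
E[R] = Rf + β(Rm − Rf) = 5.08% + 0.9939 × (8.18% − 5.08%) = 8.1611%
α = Rp − E[R] = 17.39% − 8.1611% = 9.2289

9.23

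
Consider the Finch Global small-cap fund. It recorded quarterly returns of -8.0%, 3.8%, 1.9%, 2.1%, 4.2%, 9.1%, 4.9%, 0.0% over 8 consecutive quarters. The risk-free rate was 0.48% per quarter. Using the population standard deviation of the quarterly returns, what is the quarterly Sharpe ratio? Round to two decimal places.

μ = (-8 + 3.8 + 1.9 + 2.1 + 4.2 + 9.1 + 4.9 + 0) / 8 = 2.2500%
Population σ = √[Σ(r − μ)² / 8] = √[170.4200 / 8] = √21.3025 = 4.6155%
Sharpe = (μ − rf) / σ = (2.2500 − 0.48) / 4.6155 = 1.7700 / 4.6155 = 0.3835

0.38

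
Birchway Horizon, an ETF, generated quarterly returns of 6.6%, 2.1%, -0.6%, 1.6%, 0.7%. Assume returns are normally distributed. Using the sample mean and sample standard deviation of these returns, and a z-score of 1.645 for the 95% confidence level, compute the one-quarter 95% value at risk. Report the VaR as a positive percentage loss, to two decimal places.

2.41

Mean return r̄ = 10.40 / 5 = 2.0800%
Sample std dev = √[29.7480 / 4] = 2.7271%
VaR = −(r̄ − z·σ) = −(2.0800 − 1.645 × 2.7271) = −(-2.4061) = 2.4061%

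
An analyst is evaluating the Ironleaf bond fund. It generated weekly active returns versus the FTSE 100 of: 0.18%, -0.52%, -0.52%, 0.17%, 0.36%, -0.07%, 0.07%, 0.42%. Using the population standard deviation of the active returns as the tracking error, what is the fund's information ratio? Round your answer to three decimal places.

0.033

r̄ = (0.18 − 0.52 − 0.52 + 0.17 + 0.36 − 0.07 + 0.07 + 0.42) / 8 = 0.0113%
Σ(r − r̄)² = (0.18 − 0.0113)² + (-0.52 − 0.0113)² + (-0.52 − 0.0113)² + … = 0.9169
population σ = √(0.9169 / 8) = √0.1146 = 0.3385%
IR = r̄ / tracking error = 0.0113 / 0.3385 = 0.0334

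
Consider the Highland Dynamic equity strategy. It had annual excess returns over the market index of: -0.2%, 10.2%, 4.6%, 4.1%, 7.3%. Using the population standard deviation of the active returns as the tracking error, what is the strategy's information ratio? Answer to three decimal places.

Mean return r̄ = 26.00 / 5 = 5.2000%
Population std dev = √[60.1400 / 5] = 3.4681%
IR = r̄ / tracking error = 5.2000 / 3.4681 = 1.4994

1.499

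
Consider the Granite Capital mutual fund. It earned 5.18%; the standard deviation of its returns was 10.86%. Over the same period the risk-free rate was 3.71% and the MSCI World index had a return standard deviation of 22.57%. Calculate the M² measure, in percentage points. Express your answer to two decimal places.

6.77

Sharpe = (Rp − Rf) / σp = (5.18% − 3.71%) / 10.86% = 0.1354
M² = Rf + Sharpe × σm = 3.71% + 0.1354 × 22.57% = 6.7660%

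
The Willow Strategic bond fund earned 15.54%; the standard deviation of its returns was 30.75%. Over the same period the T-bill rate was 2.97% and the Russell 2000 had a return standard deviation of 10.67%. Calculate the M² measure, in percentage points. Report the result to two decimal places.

7.33

Sharpe = (Rp − Rf) / σp = (15.54% − 2.97%) / 30.75% = 0.4088
M² = Rf + Sharpe × σm = 2.97% + 0.4088 × 10.67% = 7.3319%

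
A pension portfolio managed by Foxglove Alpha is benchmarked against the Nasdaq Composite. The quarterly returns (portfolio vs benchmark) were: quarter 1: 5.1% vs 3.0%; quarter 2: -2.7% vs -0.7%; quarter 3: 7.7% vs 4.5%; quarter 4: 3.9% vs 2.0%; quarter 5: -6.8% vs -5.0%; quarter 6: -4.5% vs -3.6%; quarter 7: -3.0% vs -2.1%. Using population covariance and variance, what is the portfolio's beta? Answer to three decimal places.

1.535

r̄p = -0.0429%,  r̄m = -0.2714%
Cov = Σ(rp − r̄p)(rm − r̄m) / 7 = 16.5798
Var(rm) = Σ(rm − r̄m)² / 7 = 10.7992
β = Cov / Var = 16.5798 / 10.7992 = 1.5353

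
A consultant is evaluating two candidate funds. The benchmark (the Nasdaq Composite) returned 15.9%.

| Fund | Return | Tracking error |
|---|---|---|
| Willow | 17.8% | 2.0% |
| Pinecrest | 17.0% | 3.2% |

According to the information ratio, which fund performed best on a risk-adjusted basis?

Willow

Willow: IR = (17.8% − 15.9%) / 2.0% = 0.950
Pinecrest: IR = (17.0% − 15.9%) / 3.2% = 0.344
Highest: Willow (0.950).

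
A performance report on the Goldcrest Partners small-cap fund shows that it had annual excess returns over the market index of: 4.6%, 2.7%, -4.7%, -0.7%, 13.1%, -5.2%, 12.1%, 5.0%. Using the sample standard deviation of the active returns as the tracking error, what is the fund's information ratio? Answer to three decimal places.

0.489

μ = (4.6 + 2.7 − 4.7 − 0.7 + 13.1 − 5.2 + 12.1 + 5) / 8 = 3.3625%
Σ(r − μ)² = (4.6 − 3.3625)² + (2.7 − 3.3625)² + … = 330.6388
σ = √[330.6388 / 7] = 6.8727%
IR = μ / tracking error = 3.3625 / 6.8727 = 0.4893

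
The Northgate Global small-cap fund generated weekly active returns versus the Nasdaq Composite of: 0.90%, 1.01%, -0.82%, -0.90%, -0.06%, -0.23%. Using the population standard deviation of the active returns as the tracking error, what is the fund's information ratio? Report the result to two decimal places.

Mean return μ = -0.100 / 6 = -0.0167%
Σ(r − μ)² = 3.3673; population σ = √(3.3673/6) = 0.7491%
IR = μ / tracking error = -0.0167 / 0.7491 = -0.0223

-0.02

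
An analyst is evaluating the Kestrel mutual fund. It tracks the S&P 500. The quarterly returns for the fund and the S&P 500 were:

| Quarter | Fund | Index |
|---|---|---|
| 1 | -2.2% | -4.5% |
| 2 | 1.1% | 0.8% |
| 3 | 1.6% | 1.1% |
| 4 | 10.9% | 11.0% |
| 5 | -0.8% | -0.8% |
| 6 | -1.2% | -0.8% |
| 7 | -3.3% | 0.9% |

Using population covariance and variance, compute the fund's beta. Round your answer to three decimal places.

0.910

r̄p = 0.8714%,  r̄m = 1.1000%
Cov = Σ(rp − r̄p)(rm − r̄m) / 7 = 17.7657
Var(rm) = Σ(rm − r̄m)² / 7 = 19.5314
β = Cov / Var = 17.7657 / 19.5314 = 0.9096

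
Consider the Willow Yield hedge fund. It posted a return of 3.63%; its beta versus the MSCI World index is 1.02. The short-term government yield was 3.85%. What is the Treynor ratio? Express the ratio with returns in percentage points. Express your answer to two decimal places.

-0.22

Treynor = (Rp − Rf) / β = (3.63% − 3.85%) / 1.02 = -0.22 / 1.02 = -0.2157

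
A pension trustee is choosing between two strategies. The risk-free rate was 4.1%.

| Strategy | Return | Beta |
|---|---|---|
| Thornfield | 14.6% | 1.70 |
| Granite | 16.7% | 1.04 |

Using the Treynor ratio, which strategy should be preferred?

Granite

Thornfield: Treynor = (14.6% − 4.1%) / 1.70 = 6.176
Granite: Treynor = (16.7% − 4.1%) / 1.04 = 12.115
Highest: Granite (12.115).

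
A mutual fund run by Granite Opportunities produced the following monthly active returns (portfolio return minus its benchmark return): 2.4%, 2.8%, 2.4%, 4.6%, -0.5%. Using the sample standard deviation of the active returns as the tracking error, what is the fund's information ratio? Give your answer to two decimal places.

r̄ = (2.4 + 2.8 + 2.4 + 4.6 − 0.5) / 5 = 2.3400%
Sample std dev = √[13.3920 / 4] = 1.8298%
IR = r̄ / tracking error = 2.3400 / 1.8298 = 1.2788

1.28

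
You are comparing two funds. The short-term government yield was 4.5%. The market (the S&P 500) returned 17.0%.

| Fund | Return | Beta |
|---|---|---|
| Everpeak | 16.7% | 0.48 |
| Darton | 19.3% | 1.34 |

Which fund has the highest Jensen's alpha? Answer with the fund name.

Everpeak

Everpeak: α = 16.7% − [4.5% + 0.48 × (17.0% − 4.5%)] = 6.200
Darton: α = 19.3% − [4.5% + 1.34 × (17.0% − 4.5%)] = -1.950
Highest: Everpeak (6.200).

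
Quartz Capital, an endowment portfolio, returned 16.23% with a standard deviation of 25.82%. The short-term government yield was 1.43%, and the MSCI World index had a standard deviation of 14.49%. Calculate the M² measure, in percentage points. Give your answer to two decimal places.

9.74

Sharpe = (Rp − Rf) / σp = (16.23% − 1.43%) / 25.82% = 0.5732
M² = Rf + Sharpe × σm = 1.43% + 0.5732 × 14.49% = 9.7357%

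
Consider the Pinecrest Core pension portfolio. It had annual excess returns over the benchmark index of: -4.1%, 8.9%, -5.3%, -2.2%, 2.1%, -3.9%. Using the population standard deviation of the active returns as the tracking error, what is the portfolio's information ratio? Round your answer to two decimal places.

-0.15

Mean return μ = -4.50 / 6 = -0.7500%
Σ(r − μ)² = 145.1950; population σ = √(145.1950/6) = 4.9193%
IR = μ / tracking error = -0.7500 / 4.9193 = -0.1525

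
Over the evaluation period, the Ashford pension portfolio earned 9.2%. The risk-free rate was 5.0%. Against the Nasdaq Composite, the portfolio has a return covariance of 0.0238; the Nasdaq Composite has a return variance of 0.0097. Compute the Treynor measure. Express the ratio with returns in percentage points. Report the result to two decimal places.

1.71

β = Cov / Var = 0.0238 / 0.0097 = 2.4536
Treynor = (Rp − Rf) / β = (9.2% − 5.0%) / 2.4536 = 4.20 / 2.4536 = 1.7118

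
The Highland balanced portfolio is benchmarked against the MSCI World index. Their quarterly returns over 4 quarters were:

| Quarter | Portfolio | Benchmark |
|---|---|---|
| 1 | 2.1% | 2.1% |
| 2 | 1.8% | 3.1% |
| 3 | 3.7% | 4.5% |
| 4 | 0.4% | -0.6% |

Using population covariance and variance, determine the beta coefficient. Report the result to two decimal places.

0.59

r̄p = 2.0000%,  r̄m = 2.2750%
Cov = Σ(rp − r̄p)(rm − r̄m) / 4 = 2.0500
Var(rm) = Σ(rm − r̄m)² / 4 = 3.4819
β = Cov / Var = 2.0500 / 3.4819 = 0.5888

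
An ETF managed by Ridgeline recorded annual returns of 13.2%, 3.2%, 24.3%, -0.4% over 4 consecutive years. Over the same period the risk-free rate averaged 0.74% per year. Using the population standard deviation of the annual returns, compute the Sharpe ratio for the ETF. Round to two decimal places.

r̄ = (13.2 + 3.2 + 24.3 − 0.4) / 4 = 10.0750%
Σ(r − r̄)² = (13.2 − 10.0750)² + (3.2 − 10.0750)² + … = 369.1075
population σ = √(369.1075 / 4) = √92.2769 = 9.6061%
Sharpe = (r̄ − rf) / σ = (10.0750 − 0.74) / 9.6061 = 9.3350 / 9.6061 = 0.9718

0.97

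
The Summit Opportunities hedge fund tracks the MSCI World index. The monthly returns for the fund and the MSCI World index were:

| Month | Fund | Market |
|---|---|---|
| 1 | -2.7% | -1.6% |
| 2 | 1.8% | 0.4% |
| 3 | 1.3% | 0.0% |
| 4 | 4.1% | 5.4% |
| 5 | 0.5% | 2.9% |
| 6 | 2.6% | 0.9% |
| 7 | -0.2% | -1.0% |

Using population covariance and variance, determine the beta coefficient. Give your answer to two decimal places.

r̄p = 1.0571%,  r̄m = 1.0000%
Cov = Σ(rp − r̄p)(rm − r̄m) / 7 = 3.3957
Var(rm) = Σ(rm − r̄m)² / 7 = 5.0143
β = Cov / Var = 3.3957 / 5.0143 = 0.6772

0.68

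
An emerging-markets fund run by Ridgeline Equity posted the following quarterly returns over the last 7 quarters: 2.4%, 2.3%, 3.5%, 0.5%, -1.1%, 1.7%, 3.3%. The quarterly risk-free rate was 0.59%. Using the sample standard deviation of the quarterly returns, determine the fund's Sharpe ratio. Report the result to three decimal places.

r̄ = (2.4 + 2.3 + 3.5 + 0.5 − 1.1 + 1.7 + 3.3) / 7 = 12.60 / 7 = 1.8000%
Sample std dev = √[15.8600 / 6] = 1.6258%
Sharpe = (r̄ − rf) / σ = (1.8000 − 0.59) / 1.6258 = 1.2100 / 1.6258 = 0.7442

0.744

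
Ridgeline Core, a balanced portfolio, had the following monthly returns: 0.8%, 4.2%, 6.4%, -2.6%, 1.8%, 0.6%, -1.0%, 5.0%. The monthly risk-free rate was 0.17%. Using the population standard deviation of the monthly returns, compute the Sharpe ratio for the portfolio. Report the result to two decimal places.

Mean return r̄ = 15.20 / 8 = 1.9000%
Σ(r − r̄)² = (0.8 − 1.9000)² + (4.2 − 1.9000)² + (6.4 − 1.9000)² + … = 66.7200
population σ = √(66.7200 / 8) = √8.3400 = 2.8879%
Sharpe = (r̄ − rf) / σ = (1.9000 − 0.17) / 2.8879 = 1.7300 / 2.8879 = 0.5991

0.60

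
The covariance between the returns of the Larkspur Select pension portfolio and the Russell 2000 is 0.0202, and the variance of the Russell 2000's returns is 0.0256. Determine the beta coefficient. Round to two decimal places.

0.79

β = Cov(Rp, Rm) / Var(Rm) = 0.0202 / 0.0256 = 0.7891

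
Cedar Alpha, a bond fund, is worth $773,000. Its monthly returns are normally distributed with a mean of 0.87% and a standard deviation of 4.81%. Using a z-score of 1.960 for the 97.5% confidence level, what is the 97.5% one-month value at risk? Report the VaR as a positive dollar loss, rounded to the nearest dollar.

Return at the 97.5% tail: μ − z·σ = 0.87% − 1.960 × 4.81% = 0.87 − 9.4276 = -8.5576%
VaR = −(-8.5576%) × $773,000 = 8.5576% × $773,000 = $66,150

$66,150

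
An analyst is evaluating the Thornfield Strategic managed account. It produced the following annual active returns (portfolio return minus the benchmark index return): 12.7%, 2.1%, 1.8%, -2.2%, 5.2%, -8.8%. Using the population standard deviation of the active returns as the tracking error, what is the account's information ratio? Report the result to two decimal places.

Mean return μ = 10.80 / 6 = 1.8000%
Σ(r − μ)² = (12.7 − 1.8000)² + (2.1 − 1.8000)² + … = 258.8200
population σ = √(258.8200 / 6) = √43.1367 = 6.5679%
IR = μ / tracking error = 1.8000 / 6.5679 = 0.2741

0.27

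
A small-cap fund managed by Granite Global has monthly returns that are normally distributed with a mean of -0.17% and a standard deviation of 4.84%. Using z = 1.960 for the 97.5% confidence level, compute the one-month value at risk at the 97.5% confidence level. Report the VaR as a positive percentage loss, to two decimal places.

VaR (as % loss) = −(μ − z·σ) = −(-0.17% − 1.960 × 4.84%) = −(-9.6564%) = 9.6564%

9.66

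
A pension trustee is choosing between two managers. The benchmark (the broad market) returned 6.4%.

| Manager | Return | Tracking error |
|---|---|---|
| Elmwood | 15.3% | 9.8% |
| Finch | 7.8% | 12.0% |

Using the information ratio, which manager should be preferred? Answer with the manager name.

Elmwood: IR = (15.3% − 6.4%) / 9.8% = 0.908
Finch: IR = (7.8% − 6.4%) / 12.0% = 0.117
Highest: Elmwood (0.908).

Elmwood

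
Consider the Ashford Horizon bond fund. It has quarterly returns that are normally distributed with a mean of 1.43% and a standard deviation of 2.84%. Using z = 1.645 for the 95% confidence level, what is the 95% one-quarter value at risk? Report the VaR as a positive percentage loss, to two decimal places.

VaR (as % loss) = −(μ − z·σ) = −(1.43% − 1.645 × 2.84%) = −(-3.2418%) = 3.2418%

3.24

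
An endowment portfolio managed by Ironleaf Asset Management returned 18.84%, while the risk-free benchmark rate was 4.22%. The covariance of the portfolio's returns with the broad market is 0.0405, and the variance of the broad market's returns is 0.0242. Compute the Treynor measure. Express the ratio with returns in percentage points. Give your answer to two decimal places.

8.74

β = Cov / Var = 0.0405 / 0.0242 = 1.6736
Treynor = (Rp − Rf) / β = (18.84% − 4.22%) / 1.6736 = 14.62 / 1.6736 = 8.7357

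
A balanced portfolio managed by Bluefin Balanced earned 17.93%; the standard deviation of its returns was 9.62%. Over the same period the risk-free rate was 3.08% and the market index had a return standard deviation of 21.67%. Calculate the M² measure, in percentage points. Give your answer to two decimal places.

36.53

Sharpe = (Rp − Rf) / σp = (17.93% − 3.08%) / 9.62% = 1.5437
M² = Rf + Sharpe × σm = 3.08% + 1.5437 × 21.67% = 36.5320%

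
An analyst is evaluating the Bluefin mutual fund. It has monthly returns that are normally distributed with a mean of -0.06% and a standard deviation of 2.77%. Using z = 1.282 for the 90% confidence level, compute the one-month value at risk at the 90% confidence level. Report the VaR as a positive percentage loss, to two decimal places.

VaR (as % loss) = −(μ − z·σ) = −(-0.06% − 1.282 × 2.77%) = −(-3.61114%) = 3.61114%

3.61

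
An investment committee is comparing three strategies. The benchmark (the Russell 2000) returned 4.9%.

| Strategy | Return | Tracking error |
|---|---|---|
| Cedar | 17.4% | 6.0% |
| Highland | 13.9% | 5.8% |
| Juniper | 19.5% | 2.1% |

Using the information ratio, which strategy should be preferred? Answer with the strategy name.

Juniper

Cedar: IR = (17.4% − 4.9%) / 6.0% = 2.083
Highland: IR = (13.9% − 4.9%) / 5.8% = 1.552
Juniper: IR = (19.5% − 4.9%) / 2.1% = 6.952
Highest: Juniper (6.952).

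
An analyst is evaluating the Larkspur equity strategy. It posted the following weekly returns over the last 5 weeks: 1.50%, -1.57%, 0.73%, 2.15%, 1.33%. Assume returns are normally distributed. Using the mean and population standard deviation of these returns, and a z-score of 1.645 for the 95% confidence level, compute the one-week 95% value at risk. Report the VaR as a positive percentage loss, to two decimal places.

Mean return μ = 4.140 / 5 = 0.8280%
Population std dev = √[8.2113 / 5] = 1.2815%
VaR = −(μ − z·σ) = −(0.8280 − 1.645 × 1.2815) = −(-1.2801) = 1.2801%

1.28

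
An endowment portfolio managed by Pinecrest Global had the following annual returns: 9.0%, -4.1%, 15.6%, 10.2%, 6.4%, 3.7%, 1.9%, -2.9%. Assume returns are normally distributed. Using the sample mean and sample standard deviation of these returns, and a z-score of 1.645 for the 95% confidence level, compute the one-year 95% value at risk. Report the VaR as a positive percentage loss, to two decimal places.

r̄ = (9 − 4.1 + 15.6 + 10.2 + 6.4 + 3.7 + 1.9 − 2.9) / 8 = 4.9750%
Σ(r − r̄)² = (9 − 4.9750)² + (-4.1 − 4.9750)² + … = 313.8750
σ = √[313.8750 / 7] = 6.6962%
VaR = −(r̄ − z·σ) = −(4.9750 − 1.645 × 6.6962) = −(-6.0402) = 6.0402%

6.04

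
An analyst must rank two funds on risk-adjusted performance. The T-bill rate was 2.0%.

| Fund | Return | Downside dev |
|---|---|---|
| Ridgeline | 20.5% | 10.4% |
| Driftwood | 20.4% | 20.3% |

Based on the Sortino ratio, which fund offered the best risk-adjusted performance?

Ridgeline: Sortino ratio = (20.5% − 2.0%) / 10.4% = 1.779
Driftwood: Sortino ratio = (20.4% − 2.0%) / 20.3% = 0.906
Highest: Ridgeline (1.779).

Ridgeline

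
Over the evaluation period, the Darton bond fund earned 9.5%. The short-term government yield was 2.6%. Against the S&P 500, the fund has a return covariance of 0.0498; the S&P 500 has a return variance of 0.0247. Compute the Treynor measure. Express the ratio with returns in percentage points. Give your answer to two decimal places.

3.42

β = Cov / Var = 0.0498 / 0.0247 = 2.0162
Treynor = (Rp − Rf) / β = (9.5% − 2.6%) / 2.0162 = 6.90 / 2.0162 = 3.4223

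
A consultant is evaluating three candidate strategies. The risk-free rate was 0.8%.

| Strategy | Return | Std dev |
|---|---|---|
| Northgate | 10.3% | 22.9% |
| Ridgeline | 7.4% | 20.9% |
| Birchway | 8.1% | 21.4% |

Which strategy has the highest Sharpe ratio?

Northgate: Sharpe ratio = (10.3% − 0.8%) / 22.9% = 0.415
Ridgeline: Sharpe ratio = (7.4% − 0.8%) / 20.9% = 0.316
Birchway: Sharpe ratio = (8.1% − 0.8%) / 21.4% = 0.341
Highest: Northgate (0.415).

Northgate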